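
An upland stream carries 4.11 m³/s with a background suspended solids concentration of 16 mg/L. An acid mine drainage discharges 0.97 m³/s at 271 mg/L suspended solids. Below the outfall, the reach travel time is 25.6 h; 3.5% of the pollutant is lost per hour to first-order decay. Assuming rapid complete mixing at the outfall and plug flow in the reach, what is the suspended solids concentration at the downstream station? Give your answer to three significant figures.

Conservation of mass: C = (4.110·16.00 + 0.9700·271.0) / 5.080 = 328.6/5.080 = 64.69 mg/L.
3.5%/h lost → k = −ln(1 − 0.035) = 0.03563 h⁻¹.
After decay, C = 64.69 × e^(−kt) = 64.69 × 0.4017 = 25.99 mg/L.

26.0 mg/L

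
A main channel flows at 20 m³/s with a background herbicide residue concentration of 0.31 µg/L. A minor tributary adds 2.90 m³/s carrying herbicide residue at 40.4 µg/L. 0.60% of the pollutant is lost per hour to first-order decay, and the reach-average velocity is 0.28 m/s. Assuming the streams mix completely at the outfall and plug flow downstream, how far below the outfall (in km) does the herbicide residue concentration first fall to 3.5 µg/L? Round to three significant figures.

72.2 km

Flow-weighted average: C = (20.00·0.3100 + 2.900·40.40) / 22.90 = 123.4/22.90 = 5.387 µg/L.
0.60%/h lost → k = −ln(1 − 0.006) = 0.006018 h⁻¹.
Set 5.387·exp(−k·t) = 3.5 → t = ln(5.387/3.5)/k = 257900 s = 71.65 h.
Distance = v·t = 0.28·257900 = 72230 m = 72.23 km.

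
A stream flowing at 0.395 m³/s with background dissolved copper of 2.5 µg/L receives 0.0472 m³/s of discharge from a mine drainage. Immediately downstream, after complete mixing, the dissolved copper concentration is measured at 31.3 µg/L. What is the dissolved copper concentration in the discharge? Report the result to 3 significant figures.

272 µg/L

Mass balance: 0.3950·2.500 + 0.04720·Cₑ = 0.4422·31.30
→ Cₑ = (0.4422·31.30 − 0.3950·2.500) / 0.04720 = 272.3 µg/L.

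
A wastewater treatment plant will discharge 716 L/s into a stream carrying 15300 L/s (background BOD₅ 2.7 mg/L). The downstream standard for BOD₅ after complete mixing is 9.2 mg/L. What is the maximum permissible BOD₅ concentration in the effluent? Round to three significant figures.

148 mg/L

At the limit, (Qr·Cr + Qe·Cₑ)/(Qr + Qe) = 9.2:
Cₑ = (16020·9.2 − 15300·2.700) / 716.0 = 148.1 mg/L.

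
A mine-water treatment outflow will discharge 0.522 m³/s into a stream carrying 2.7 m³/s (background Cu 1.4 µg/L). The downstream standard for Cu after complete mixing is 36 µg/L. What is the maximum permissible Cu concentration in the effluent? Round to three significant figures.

215 µg/L

At the limit, (Qr·Cr + Qe·Cₑ)/(Qr + Qe) = 36:
Cₑ = (3.222·36 − 2.700·1.400) / 0.5220 = 215.0 µg/L.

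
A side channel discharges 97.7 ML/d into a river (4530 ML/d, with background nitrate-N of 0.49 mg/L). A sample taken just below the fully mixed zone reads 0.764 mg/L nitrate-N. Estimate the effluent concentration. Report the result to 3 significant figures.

13.5 mg/L

Mass balance: 4530·0.4900 + 97.70·Cₑ = 4628·0.7640
→ Cₑ = (4628·0.7640 − 4530·0.4900) / 97.70 = 13.47 mg/L.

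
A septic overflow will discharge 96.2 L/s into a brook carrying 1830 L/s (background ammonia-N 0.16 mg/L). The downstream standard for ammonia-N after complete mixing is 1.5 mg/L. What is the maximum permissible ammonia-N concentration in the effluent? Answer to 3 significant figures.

27.0 mg/L

At the limit, (Qr·Cr + Qe·Cₑ)/(Qr + Qe) = 1.5:
Cₑ = (1926·1.5 − 1830·0.1600) / 96.20 = 26.99 mg/L.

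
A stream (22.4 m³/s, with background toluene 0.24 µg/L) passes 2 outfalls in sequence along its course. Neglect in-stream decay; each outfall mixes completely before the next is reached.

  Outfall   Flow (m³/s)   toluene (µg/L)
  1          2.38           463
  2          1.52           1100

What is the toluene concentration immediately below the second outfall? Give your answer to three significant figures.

Outfall 1: combined Q = 24.78 m³/s; C = (22.40·0.2400 + 2.380·463.0)/24.78 = 44.69 µg/L.
Outfall 2: combined Q = 26.30 m³/s; C = (24.78·44.69 + 1.520·1100)/26.30 = 105.7 µg/L.

106 µg/L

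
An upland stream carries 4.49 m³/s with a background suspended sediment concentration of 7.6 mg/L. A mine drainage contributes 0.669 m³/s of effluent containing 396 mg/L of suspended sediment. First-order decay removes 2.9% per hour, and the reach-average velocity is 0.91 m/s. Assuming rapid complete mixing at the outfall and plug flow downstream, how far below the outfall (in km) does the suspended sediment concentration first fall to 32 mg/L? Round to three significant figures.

Mass balance: C = (4.490·7.600 + 0.6690·396.0) / 5.159 = 299.0/5.159 = 57.97 mg/L.
2.9%/h lost → k = −ln(1 − 0.029) = 0.02943 h⁻¹.
Set 57.97·exp(−k·t) = 32 → t = ln(57.97/32)/k = 72680 s = 20.19 h.
Distance = v·t = 0.91·72680 = 66140 m = 66.14 km.

66.1 km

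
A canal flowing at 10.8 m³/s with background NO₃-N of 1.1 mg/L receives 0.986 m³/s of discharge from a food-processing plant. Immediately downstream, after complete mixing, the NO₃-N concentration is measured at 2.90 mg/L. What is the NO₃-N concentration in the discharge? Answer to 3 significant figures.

Mass balance: 10.80·1.100 + 0.9860·Cₑ = 11.79·2.900
→ Cₑ = (11.79·2.900 − 10.80·1.100) / 0.9860 = 22.62 mg/L.

22.6 mg/L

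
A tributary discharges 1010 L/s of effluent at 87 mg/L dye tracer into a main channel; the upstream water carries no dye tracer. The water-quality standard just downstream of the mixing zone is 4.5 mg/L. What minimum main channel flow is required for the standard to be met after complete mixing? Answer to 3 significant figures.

Set C_mix = 4.5: (Q·0 + 1010·87.00) / (Q + 1010) = 4.5
→ Q = 1010·(87.00 − 4.5)/(4.5 − 0) = 18520 L/s.

18500 L/s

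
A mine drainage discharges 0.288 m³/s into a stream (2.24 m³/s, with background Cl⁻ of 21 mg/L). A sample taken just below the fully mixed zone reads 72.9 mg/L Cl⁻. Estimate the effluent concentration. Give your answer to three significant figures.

477 mg/L

Mass balance: 2.240·21.00 + 0.2880·Cₑ = 2.528·72.90
→ Cₑ = (2.528·72.90 − 2.240·21.00) / 0.2880 = 476.6 mg/L.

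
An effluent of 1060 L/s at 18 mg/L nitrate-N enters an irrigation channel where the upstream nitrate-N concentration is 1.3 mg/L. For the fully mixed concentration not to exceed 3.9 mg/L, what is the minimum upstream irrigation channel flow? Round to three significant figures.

Set C_mix = 3.9: (Q·1.300 + 1060·18.00) / (Q + 1060) = 3.9
→ Q = 1060·(18.00 − 3.9)/(3.9 − 1.300) = 5748 L/s.

5750 L/s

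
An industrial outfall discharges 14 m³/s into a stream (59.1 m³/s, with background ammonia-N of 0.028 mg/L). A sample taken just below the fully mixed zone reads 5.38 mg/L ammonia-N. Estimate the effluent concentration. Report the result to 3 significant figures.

28.0 mg/L

Mass balance: 59.10·0.02800 + 14.00·Cₑ = 73.10·5.380
→ Cₑ = (73.10·5.380 − 59.10·0.02800) / 14.00 = 27.97 mg/L.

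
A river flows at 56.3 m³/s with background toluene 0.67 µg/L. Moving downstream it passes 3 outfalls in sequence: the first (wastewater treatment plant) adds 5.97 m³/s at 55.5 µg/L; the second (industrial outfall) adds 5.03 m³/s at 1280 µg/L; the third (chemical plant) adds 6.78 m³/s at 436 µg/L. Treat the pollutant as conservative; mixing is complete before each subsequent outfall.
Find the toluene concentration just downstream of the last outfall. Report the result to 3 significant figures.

132 µg/L

After outfall 1: Q = 56.30 + 5.970 = 62.27 m³/s; C = (56.30·0.6700 + 5.970·55.50)/62.27 = 5.927 µg/L.
After outfall 2: Q = 62.27 + 5.030 = 67.30 m³/s; C = (62.27·5.927 + 5.030·1280)/67.30 = 101.2 µg/L.
After outfall 3: Q = 67.30 + 6.780 = 74.08 m³/s; C = (67.30·101.2 + 6.780·436.0)/74.08 = 131.8 µg/L.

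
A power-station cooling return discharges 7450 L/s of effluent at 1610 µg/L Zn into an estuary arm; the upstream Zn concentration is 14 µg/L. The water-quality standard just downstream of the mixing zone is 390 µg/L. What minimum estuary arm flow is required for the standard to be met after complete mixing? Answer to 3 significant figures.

24200 L/s

Set C_mix = 390: (Q·14.00 + 7450·1610) / (Q + 7450) = 390
→ Q = 7450·(1610 − 390)/(390 − 14.00) = 24170 L/s.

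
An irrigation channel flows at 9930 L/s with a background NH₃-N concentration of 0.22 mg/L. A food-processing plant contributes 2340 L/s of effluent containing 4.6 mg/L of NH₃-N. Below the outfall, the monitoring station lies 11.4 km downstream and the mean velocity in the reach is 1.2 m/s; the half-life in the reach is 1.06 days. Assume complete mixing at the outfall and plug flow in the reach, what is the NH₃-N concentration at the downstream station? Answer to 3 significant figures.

0.982 mg/L

Conservation of mass: C = (9930·0.2200 + 2340·4.600) / 12270 = 12950/12270 = 1.055 mg/L.
Travel time t = 11.4·1000 / 1.2 = 9500 s = 2.639 h.
Half-life 1.06 d → k = ln 2 / 1.06 = 0.6539 d⁻¹.
Decay over the reach: 1.055·exp(−kt) = 1.055·0.9306 = 0.9821 mg/L.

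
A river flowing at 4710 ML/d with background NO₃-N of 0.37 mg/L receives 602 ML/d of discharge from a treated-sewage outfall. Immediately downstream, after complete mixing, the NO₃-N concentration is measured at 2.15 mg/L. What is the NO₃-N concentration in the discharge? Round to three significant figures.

Mass balance: 4710·0.3700 + 602.0·Cₑ = 5312·2.150
→ Cₑ = (5312·2.150 − 4710·0.3700) / 602.0 = 16.08 mg/L.

16.1 mg/L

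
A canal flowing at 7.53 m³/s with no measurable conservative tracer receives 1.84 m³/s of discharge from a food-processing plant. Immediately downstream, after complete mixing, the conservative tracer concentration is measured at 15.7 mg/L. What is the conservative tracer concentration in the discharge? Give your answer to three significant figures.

80.0 mg/L

Mass balance: 7.530·0 + 1.840·Cₑ = 9.370·15.70
→ Cₑ = (9.370·15.70 − 7.530·0) / 1.840 = 79.95 mg/L.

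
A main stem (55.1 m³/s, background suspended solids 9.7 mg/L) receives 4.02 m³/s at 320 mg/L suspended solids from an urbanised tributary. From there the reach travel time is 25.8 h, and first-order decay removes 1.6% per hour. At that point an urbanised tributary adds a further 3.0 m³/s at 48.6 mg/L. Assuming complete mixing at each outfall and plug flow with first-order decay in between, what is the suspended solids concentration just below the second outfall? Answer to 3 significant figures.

Flow-weighted average: C = (55.10·9.700 + 4.020·320.0) / 59.12 = 1821/59.12 = 30.80 mg/L; combined flow 59.12 m³/s.
1.6%/h lost → k = −ln(1 − 0.016) = 0.01613 h⁻¹.
After decay, C = 30.80 × e^(−kt) = 30.80 × 0.6596 = 20.32 mg/L.
At the second outfall, C = (59.12·20.32 + 3.000·48.60) / (59.12 + 3.000) = 21.68 mg/L.

21.7 mg/L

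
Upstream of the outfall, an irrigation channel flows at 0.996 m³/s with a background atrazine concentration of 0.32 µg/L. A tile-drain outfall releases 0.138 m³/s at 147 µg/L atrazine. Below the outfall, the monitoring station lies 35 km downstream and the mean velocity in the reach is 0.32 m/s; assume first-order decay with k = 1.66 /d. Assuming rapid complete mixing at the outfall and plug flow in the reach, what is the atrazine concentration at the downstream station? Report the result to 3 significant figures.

Mixed concentration C = ΣQC/ΣQ = (0.9960·0.3200 + 0.1380·147.0) / 1.134 = 20.60/1.134 = 18.17 µg/L.
Travel time t = 35·1000 / 0.32 = 109400 s = 30.38 h.
Decay over the reach: 18.17·exp(−kt) = 18.17·0.1223 = 2.222 µg/L.

2.22 µg/L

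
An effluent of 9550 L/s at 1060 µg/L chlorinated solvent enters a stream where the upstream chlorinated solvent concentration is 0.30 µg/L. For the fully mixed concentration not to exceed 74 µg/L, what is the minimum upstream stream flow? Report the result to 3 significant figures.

Set C_mix = 74: (Q·0.3000 + 9550·1060) / (Q + 9550) = 74
→ Q = 9550·(1060 − 74)/(74 − 0.3000) = 127800 L/s.

128000 L/s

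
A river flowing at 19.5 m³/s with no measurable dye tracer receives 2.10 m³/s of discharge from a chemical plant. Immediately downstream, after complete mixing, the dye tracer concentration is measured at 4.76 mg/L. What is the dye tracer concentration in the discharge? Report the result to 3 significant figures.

49.0 mg/L

Mass balance: 19.50·0 + 2.100·Cₑ = 21.60·4.760
→ Cₑ = (21.60·4.760 − 19.50·0) / 2.100 = 48.96 mg/L.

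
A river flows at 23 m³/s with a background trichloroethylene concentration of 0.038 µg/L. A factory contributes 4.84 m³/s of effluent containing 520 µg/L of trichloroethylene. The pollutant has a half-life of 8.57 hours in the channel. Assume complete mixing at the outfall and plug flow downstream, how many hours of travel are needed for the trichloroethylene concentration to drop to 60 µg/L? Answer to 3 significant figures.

5.07 h

After mixing, C = (23.00·0.03800 + 4.840·520.0) / 27.84 = 2518/27.84 = 90.43 µg/L.
Half-life 8.57 h → k = ln 2 / 8.57 = 0.08088 h⁻¹ = 1.941 d⁻¹.
90.43·exp(−k·t) = 60 → t = ln(90.43/60)/k = 18260 s = 5.073 h.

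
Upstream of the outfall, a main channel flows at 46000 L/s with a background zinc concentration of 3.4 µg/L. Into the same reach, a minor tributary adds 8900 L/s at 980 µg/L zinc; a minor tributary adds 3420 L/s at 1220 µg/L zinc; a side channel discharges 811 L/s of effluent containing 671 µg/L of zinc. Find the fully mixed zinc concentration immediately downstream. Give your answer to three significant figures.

Conservation of mass: C = (46000·3.400 + 8900·980.0 + 3420·1220 + 811.0·671.0) / 59130 = 13590000/59130 = 229.9 µg/L.

230 µg/L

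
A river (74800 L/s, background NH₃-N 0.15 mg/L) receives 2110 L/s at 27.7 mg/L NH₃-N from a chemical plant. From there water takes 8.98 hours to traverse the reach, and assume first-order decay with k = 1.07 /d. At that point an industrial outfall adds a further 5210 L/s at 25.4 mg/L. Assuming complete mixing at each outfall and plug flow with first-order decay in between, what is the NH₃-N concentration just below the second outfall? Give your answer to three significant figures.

2.18 mg/L

Conservation of mass: C = (74800·0.1500 + 2110·27.70) / 76910 = 69670/76910 = 0.9058 mg/L; combined flow 76910 L/s.
After decay, C = 0.9058 × e^(−kt) = 0.9058 × 0.6701 = 0.6070 mg/L.
Second outfall: C = (76910·0.6070 + 5210·25.40)/82120 = 2.180 mg/L.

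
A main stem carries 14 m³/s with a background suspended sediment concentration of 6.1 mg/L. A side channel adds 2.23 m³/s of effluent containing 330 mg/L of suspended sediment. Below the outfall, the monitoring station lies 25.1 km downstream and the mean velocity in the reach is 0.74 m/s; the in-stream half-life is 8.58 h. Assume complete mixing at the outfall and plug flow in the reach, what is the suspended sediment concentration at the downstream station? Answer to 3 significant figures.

Mixed concentration C = ΣQC/ΣQ = (14.00·6.100 + 2.230·330.0) / 16.23 = 821.3/16.23 = 50.60 mg/L.
Travel time t = 25.1·1000 / 0.74 = 33920 s = 9.422 h.
Half-life 8.58 h → k = ln 2 / 8.58 = 0.08079 h⁻¹ = 1.939 d⁻¹.
Decay over the reach: 50.60·exp(−kt) = 50.60·0.4671 = 23.64 mg/L.

23.6 mg/L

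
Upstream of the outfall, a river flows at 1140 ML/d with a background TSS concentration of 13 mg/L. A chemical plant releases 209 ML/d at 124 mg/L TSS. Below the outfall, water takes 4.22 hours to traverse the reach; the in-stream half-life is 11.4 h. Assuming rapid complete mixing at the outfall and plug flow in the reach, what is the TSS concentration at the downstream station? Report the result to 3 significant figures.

23.4 mg/L

Flow-weighted average: C = (1140·13.00 + 209.0·124.0) / 1349 = 40740/1349 = 30.20 mg/L.
Half-life 11.4 h → k = ln 2 / 11.4 = 0.06080 h⁻¹ = 1.459 d⁻¹.
After decay, C = 30.20 × e^(−kt) = 30.20 × 0.7737 = 23.36 mg/L.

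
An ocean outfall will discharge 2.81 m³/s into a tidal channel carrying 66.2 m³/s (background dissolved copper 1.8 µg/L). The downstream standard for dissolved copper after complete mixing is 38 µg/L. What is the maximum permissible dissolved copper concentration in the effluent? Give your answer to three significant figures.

At the limit, (Qr·Cr + Qe·Cₑ)/(Qr + Qe) = 38:
Cₑ = (69.01·38 − 66.20·1.800) / 2.810 = 890.8 µg/L.

891 µg/L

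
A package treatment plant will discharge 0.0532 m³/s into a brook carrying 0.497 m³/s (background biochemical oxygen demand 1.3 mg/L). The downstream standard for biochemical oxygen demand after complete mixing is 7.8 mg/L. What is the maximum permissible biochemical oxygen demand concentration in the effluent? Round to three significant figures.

68.5 mg/L

At the limit, (Qr·Cr + Qe·Cₑ)/(Qr + Qe) = 7.8:
Cₑ = (0.5502·7.8 − 0.4970·1.300) / 0.05320 = 68.52 mg/L.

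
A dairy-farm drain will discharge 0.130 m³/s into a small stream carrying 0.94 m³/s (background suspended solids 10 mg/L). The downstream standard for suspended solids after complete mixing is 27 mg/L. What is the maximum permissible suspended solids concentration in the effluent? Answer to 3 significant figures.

At the limit, (Qr·Cr + Qe·Cₑ)/(Qr + Qe) = 27:
Cₑ = (1.070·27 − 0.9400·10.00) / 0.1300 = 149.9 mg/L.

150 mg/L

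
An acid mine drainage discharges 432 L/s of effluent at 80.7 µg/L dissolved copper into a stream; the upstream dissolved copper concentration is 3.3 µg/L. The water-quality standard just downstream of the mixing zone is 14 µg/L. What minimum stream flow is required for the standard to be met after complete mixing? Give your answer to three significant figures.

Set C_mix = 14: (Q·3.300 + 432.0·80.70) / (Q + 432.0) = 14
→ Q = 432.0·(80.70 − 14)/(14 − 3.300) = 2693 L/s.

2690 L/s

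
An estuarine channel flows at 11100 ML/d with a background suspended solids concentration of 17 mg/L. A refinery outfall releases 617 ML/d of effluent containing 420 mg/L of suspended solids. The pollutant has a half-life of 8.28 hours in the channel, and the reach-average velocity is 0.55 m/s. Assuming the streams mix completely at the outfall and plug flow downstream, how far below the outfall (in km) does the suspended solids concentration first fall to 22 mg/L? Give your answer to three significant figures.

13.1 km

Flow-weighted average: C = (11100·17.00 + 617.0·420.0) / 11720 = 447800/11720 = 38.22 mg/L.
Half-life 8.28 h → k = ln 2 / 8.28 = 0.08371 h⁻¹ = 2.009 d⁻¹.
Set 38.22·exp(−k·t) = 22 → t = ln(38.22/22)/k = 23750 s = 6.598 h.
Distance = v·t = 0.55·23750 = 13060 m = 13.06 km.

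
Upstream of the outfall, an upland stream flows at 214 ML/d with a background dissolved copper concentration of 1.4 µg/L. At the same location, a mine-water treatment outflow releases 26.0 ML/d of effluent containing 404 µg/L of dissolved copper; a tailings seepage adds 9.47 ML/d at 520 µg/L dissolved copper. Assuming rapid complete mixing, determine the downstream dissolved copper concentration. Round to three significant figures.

Mixed concentration C = ΣQC/ΣQ = (214.0·1.400 + 26.00·404.0 + 9.470·520.0) / 249.5 = 15730/249.5 = 63.05 µg/L.

63.0 µg/L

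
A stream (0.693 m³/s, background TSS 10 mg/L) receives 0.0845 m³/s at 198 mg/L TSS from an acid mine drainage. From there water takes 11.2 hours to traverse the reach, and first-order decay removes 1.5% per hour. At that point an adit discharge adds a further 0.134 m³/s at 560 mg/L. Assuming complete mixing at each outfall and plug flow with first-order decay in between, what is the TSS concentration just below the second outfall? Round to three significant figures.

Mixed concentration C = ΣQC/ΣQ = (0.6930·10.00 + 0.08450·198.0) / 0.7775 = 23.66/0.7775 = 30.43 mg/L; combined flow 0.7775 m³/s.
1.5%/h lost → k = −ln(1 − 0.015) = 0.01511 h⁻¹.
Decay over the reach: 30.43·exp(−kt) = 30.43·0.8443 = 25.69 mg/L.
Second outfall: C = (0.7775·25.69 + 0.1340·560.0)/0.9115 = 104.2 mg/L.

104 mg/L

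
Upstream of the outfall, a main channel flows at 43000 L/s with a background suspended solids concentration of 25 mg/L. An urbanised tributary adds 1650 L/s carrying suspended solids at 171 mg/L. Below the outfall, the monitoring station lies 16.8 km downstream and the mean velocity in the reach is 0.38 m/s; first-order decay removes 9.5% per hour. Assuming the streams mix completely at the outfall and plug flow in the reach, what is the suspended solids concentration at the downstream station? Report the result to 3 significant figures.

Conservation of mass: C = (43000·25.00 + 1650·171.0) / 44650 = 1357000/44650 = 30.40 mg/L.
Travel time t = 16.8·1000 / 0.38 = 44210 s = 12.28 h.
9.5%/h lost → k = −ln(1 − 0.095) = 0.09982 h⁻¹.
First-order decay: C = 30.40·exp(−k·t) = 30.40·0.2935 = 8.921 mg/L.

8.92 mg/L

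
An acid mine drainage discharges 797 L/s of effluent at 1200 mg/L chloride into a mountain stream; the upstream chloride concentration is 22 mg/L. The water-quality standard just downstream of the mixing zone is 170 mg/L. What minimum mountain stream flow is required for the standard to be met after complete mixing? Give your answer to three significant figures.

5550 L/s

Set C_mix = 170: (Q·22.00 + 797.0·1200) / (Q + 797.0) = 170
→ Q = 797.0·(1200 − 170)/(170 − 22.00) = 5547 L/s.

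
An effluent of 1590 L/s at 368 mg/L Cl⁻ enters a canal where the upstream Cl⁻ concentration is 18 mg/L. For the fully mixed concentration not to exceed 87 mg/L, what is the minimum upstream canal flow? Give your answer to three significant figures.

Set C_mix = 87: (Q·18.00 + 1590·368.0) / (Q + 1590) = 87
→ Q = 1590·(368.0 − 87)/(87 − 18.00) = 6475 L/s.

6480 L/s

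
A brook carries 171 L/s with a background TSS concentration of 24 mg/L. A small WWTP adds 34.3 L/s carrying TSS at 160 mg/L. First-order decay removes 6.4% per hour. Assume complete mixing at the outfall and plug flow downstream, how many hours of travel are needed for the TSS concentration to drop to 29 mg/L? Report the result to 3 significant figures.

Mass balance: C = (171.0·24.00 + 34.30·160.0) / 205.3 = 9592/205.3 = 46.72 mg/L.
6.4%/h lost → k = −ln(1 − 0.064) = 0.06614 h⁻¹.
46.72·exp(−k·t) = 29 → t = ln(46.72/29)/k = 25960 s = 7.211 h.

7.21 h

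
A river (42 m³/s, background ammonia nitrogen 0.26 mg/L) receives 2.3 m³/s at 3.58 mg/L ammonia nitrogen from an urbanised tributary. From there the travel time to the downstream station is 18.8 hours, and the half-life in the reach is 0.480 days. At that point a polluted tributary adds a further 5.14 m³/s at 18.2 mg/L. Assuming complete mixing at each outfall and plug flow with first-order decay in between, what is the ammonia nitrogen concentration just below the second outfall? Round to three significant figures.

Flow-weighted average: C = (42.00·0.2600 + 2.300·3.580) / 44.30 = 19.15/44.30 = 0.4324 mg/L; combined flow 44.30 m³/s.
Half-life 0.480 d → k = ln 2 / 0.480 = 1.444 d⁻¹.
Applying C = C₀e^(−kt): 0.4324 × 0.3227 = 0.1395 mg/L.
Second outfall: C = (44.30·0.1395 + 5.140·18.20)/49.44 = 2.017 mg/L.

2.02 mg/L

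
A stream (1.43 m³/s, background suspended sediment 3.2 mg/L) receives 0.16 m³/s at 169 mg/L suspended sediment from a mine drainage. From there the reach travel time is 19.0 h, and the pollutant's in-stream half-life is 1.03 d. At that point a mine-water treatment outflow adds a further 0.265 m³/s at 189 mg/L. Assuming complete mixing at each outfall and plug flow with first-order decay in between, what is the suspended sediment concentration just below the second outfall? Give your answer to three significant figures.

37.0 mg/L

After mixing, C = (1.430·3.200 + 0.1600·169.0) / 1.590 = 31.62/1.590 = 19.88 mg/L; combined flow 1.590 m³/s.
Half-life 1.03 d → k = ln 2 / 1.03 = 0.6730 d⁻¹.
After decay, C = 19.88 × e^(−kt) = 19.88 × 0.5870 = 11.67 mg/L.
At the second outfall, C = (1.590·11.67 + 0.2650·189.0) / (1.590 + 0.2650) = 37.00 mg/L.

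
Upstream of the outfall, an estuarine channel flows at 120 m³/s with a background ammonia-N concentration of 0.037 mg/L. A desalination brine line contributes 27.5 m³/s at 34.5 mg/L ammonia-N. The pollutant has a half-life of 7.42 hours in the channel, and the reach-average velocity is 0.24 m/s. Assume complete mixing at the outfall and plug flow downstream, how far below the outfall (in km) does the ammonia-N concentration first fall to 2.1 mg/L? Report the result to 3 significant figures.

10.4 km

After mixing, C = (120.0·0.03700 + 27.50·34.50) / 147.5 = 953.2/147.5 = 6.462 mg/L.
Half-life 7.42 h → k = ln 2 / 7.42 = 0.09342 h⁻¹ = 2.242 d⁻¹.
Set 6.462·exp(−k·t) = 2.1 → t = ln(6.462/2.1)/k = 43320 s = 12.03 h.
Distance = v·t = 0.24·43320 = 10400 m = 10.40 km.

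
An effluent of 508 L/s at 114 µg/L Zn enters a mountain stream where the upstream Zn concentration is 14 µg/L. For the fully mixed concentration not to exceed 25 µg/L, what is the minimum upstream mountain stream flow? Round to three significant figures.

4110 L/s

Set C_mix = 25: (Q·14.00 + 508.0·114.0) / (Q + 508.0) = 25
→ Q = 508.0·(114.0 − 25)/(25 − 14.00) = 4110 L/s.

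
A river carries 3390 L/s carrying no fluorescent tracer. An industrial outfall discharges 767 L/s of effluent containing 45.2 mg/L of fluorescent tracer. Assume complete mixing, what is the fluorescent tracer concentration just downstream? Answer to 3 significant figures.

8.34 mg/L

Mass balance: C = (3390·0 + 767.0·45.20) / 4157 = 34670/4157 = 8.340 mg/L.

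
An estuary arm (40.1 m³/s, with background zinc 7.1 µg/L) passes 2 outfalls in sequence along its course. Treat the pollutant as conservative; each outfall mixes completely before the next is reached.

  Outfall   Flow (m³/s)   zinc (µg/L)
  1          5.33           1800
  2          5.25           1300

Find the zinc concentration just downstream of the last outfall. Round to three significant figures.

330 µg/L

Below outfall 1: Q → 45.43 m³/s, C = (40.10·7.100 + 5.330·1800)/45.43 = 217.4 µg/L.
Below outfall 2: Q → 50.68 m³/s, C = (45.43·217.4 + 5.250·1300)/50.68 = 329.6 µg/L.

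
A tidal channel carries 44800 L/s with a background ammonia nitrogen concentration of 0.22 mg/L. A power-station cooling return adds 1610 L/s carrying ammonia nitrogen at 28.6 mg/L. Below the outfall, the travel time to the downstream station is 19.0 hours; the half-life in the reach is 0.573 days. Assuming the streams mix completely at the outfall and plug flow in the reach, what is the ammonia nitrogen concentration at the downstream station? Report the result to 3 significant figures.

Flow-weighted average: C = (44800·0.2200 + 1610·28.60) / 46410 = 55900/46410 = 1.205 mg/L.
Half-life 0.573 d → k = ln 2 / 0.573 = 1.210 d⁻¹.
Applying C = C₀e^(−kt): 1.205 × 0.3838 = 0.4623 mg/L.

0.462 mg/L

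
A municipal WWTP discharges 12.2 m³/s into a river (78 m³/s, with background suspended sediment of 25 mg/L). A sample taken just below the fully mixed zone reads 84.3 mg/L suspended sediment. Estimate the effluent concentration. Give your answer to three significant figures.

Mass balance: 78.00·25.00 + 12.20·Cₑ = 90.20·84.30
→ Cₑ = (90.20·84.30 − 78.00·25.00) / 12.20 = 463.4 mg/L.

463 mg/L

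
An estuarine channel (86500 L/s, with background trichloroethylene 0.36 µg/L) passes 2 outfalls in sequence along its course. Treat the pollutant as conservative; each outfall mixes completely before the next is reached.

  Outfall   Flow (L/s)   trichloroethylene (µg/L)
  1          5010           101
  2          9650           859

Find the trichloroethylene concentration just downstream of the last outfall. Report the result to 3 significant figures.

Outfall 1: combined Q = 91510 L/s; C = (86500·0.3600 + 5010·101.0)/91510 = 5.870 µg/L.
Outfall 2: combined Q = 101200 L/s; C = (91510·5.870 + 9650·859.0)/101200 = 87.25 µg/L.

87.3 µg/L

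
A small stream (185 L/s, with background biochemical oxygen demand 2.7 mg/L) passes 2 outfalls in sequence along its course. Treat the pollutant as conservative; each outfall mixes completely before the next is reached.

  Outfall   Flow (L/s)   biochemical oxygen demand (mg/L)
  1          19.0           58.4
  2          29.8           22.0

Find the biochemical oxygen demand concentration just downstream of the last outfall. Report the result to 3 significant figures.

Below outfall 1: Q → 204.0 L/s, C = (185.0·2.700 + 19.00·58.40)/204.0 = 7.888 mg/L.
Below outfall 2: Q → 233.8 L/s, C = (204.0·7.888 + 29.80·22.00)/233.8 = 9.686 mg/L.

9.69 mg/L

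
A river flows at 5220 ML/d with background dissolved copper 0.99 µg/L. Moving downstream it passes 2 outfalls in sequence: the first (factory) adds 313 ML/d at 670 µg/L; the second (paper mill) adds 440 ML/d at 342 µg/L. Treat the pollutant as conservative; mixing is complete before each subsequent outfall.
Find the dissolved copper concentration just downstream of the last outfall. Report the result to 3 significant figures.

61.2 µg/L

Outfall 1: combined Q = 5533 ML/d; C = (5220·0.9900 + 313.0·670.0)/5533 = 38.84 µg/L.
Outfall 2: combined Q = 5973 ML/d; C = (5533·38.84 + 440.0·342.0)/5973 = 61.17 µg/L.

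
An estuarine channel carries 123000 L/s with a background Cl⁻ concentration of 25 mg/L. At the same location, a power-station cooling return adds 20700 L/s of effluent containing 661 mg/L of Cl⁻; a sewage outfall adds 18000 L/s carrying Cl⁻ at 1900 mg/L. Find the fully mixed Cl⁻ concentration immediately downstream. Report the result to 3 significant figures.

After mixing, C = (123000·25.00 + 20700·661.0 + 18000·1900) / 161700 = 50960000/161700 = 315.1 mg/L.

315 mg/L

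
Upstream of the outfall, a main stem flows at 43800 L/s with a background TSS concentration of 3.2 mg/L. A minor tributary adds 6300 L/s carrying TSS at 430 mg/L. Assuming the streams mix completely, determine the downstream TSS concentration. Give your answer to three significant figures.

56.9 mg/L

Mixed concentration C = ΣQC/ΣQ = (43800·3.200 + 6300·430.0) / 50100 = 2849000/50100 = 56.87 mg/L.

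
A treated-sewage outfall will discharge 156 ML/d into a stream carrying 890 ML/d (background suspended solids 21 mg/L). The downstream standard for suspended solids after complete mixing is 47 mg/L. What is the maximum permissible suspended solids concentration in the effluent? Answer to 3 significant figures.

195 mg/L

At the limit, (Qr·Cr + Qe·Cₑ)/(Qr + Qe) = 47:
Cₑ = (1046·47 − 890.0·21.00) / 156.0 = 195.3 mg/L.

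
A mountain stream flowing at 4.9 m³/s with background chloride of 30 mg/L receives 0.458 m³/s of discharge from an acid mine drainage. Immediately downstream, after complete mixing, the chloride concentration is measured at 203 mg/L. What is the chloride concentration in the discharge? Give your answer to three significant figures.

2050 mg/L

Mass balance: 4.900·30.00 + 0.4580·Cₑ = 5.358·203.0
→ Cₑ = (5.358·203.0 − 4.900·30.00) / 0.4580 = 2054 mg/L.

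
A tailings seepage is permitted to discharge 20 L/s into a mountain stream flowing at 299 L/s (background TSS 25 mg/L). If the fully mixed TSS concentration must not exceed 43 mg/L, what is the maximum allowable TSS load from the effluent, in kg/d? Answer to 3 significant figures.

Mass balance at the limit: 299.0·25.00 + 20.00·Cₑ = 319.0·43 → Cₑ = 312.1 mg/L.
20.00 L/s = 0.02000 m³/s. Load = 0.02000 m³/s × 312.1 g/m³ × 86 400 s/d = 539.3 kg/d.

539 kg/d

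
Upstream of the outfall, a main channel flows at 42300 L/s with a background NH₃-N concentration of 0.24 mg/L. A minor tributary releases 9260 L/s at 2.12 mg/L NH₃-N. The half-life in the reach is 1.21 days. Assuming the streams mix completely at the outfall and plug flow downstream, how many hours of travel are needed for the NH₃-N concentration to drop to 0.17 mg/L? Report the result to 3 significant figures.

51.2 h

Conservation of mass: C = (42300·0.2400 + 9260·2.120) / 51560 = 29780/51560 = 0.5776 mg/L.
Half-life 1.21 d → k = ln 2 / 1.21 = 0.5728 d⁻¹.
0.5776·exp(−k·t) = 0.17 → t = ln(0.5776/0.17)/k = 184500 s = 51.25 h.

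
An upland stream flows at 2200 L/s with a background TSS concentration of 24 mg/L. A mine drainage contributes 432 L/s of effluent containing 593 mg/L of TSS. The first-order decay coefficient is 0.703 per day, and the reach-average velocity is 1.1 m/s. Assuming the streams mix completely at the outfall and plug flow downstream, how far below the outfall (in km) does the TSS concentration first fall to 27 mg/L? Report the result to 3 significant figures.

Mixed concentration C = ΣQC/ΣQ = (2200·24.00 + 432.0·593.0) / 2632 = 309000/2632 = 117.4 mg/L.
Set 117.4·exp(−k·t) = 27 → t = ln(117.4/27)/k = 180600 s = 50.17 h.
Distance = v·t = 1.1·180600 = 198700 m = 198.7 km.

199 km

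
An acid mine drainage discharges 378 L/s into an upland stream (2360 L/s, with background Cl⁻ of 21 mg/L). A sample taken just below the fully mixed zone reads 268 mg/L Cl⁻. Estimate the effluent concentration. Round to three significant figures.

Mass balance: 2360·21.00 + 378.0·Cₑ = 2738·268.0
→ Cₑ = (2738·268.0 − 2360·21.00) / 378.0 = 1810 mg/L.

1810 mg/L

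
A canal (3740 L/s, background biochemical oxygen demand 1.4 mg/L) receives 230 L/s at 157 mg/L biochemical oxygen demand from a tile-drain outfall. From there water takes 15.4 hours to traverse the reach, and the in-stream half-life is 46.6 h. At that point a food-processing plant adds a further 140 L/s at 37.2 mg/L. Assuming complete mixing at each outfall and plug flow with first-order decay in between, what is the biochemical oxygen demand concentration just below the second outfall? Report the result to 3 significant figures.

9.27 mg/L

Conservation of mass: C = (3740·1.400 + 230.0·157.0) / 3970 = 41350/3970 = 10.41 mg/L; combined flow 3970 L/s.
Half-life 46.6 h → k = ln 2 / 46.6 = 0.01487 h⁻¹ = 0.3570 d⁻¹.
Applying C = C₀e^(−kt): 10.41 × 0.7953 = 8.282 mg/L.
Second outfall: C = (3970·8.282 + 140.0·37.20)/4110 = 9.268 mg/L.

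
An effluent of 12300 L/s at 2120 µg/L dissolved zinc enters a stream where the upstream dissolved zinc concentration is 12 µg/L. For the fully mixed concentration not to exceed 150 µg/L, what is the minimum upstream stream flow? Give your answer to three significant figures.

176000 L/s

Set C_mix = 150: (Q·12.00 + 12300·2120) / (Q + 12300) = 150
→ Q = 12300·(2120 − 150)/(150 − 12.00) = 175600 L/s.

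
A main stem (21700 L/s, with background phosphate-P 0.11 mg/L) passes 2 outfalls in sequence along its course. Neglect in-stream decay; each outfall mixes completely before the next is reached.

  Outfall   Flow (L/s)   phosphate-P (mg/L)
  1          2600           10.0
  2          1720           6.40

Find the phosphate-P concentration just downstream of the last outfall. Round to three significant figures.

1.51 mg/L

After outfall 1: Q = 21700 + 2600 = 24300 L/s; C = (21700·0.1100 + 2600·10.00)/24300 = 1.168 mg/L.
After outfall 2: Q = 24300 + 1720 = 26020 L/s; C = (24300·1.168 + 1720·6.400)/26020 = 1.514 mg/L.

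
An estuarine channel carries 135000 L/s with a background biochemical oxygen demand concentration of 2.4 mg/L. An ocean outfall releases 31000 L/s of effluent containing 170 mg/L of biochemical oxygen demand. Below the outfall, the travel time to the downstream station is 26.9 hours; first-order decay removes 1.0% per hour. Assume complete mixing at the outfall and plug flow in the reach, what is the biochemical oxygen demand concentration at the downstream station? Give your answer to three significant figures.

Mixed concentration C = ΣQC/ΣQ = (135000·2.400 + 31000·170.0) / 166000 = 5594000/166000 = 33.70 mg/L.
1.0%/h lost → k = −ln(1 − 0.01) = 0.01005 h⁻¹.
First-order decay: C = 33.70·exp(−k·t) = 33.70·0.7631 = 25.72 mg/L.

25.7 mg/L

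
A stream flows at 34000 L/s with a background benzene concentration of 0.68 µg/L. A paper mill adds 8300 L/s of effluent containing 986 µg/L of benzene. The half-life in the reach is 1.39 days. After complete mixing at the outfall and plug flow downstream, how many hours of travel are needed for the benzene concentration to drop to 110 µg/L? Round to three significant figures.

Mass balance: C = (34000·0.6800 + 8300·986.0) / 42300 = 8207000/42300 = 194.0 µg/L.
Half-life 1.39 d → k = ln 2 / 1.39 = 0.4987 d⁻¹.
194.0·exp(−k·t) = 110 → t = ln(194.0/110)/k = 98320 s = 27.31 h.

27.3 h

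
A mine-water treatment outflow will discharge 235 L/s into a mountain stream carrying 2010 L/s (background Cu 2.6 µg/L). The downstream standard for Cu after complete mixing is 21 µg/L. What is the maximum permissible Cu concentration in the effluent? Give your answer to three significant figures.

At the limit, (Qr·Cr + Qe·Cₑ)/(Qr + Qe) = 21:
Cₑ = (2245·21 − 2010·2.600) / 235.0 = 178.4 µg/L.

178 µg/L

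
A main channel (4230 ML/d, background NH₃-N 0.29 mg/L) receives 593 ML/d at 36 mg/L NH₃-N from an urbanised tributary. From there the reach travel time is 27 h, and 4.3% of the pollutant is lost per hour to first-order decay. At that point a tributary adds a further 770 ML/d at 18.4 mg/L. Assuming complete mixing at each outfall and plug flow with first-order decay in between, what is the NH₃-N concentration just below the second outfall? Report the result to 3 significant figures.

3.77 mg/L

Flow-weighted average: C = (4230·0.2900 + 593.0·36.00) / 4823 = 22570/4823 = 4.681 mg/L; combined flow 4823 ML/d.
4.3%/h lost → k = −ln(1 − 0.043) = 0.04395 h⁻¹.
Applying C = C₀e^(−kt): 4.681 × 0.3052 = 1.429 mg/L.
Second outfall: C = (4823·1.429 + 770.0·18.40)/5593 = 3.765 mg/L.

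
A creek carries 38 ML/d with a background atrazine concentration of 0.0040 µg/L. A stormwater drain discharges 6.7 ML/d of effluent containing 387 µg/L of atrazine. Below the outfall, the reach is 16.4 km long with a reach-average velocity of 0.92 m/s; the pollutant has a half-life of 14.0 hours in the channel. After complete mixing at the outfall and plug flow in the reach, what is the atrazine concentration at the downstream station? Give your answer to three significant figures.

Mass balance: C = (38.00·0.004000 + 6.700·387.0) / 44.70 = 2593/44.70 = 58.01 µg/L.
Travel time t = 16.4·1000 / 0.92 = 17830 s = 4.952 h.
Half-life 14.0 h → k = ln 2 / 14.0 = 0.04951 h⁻¹ = 1.188 d⁻¹.
Applying C = C₀e^(−kt): 58.01 × 0.7826 = 45.40 µg/L.

45.4 µg/L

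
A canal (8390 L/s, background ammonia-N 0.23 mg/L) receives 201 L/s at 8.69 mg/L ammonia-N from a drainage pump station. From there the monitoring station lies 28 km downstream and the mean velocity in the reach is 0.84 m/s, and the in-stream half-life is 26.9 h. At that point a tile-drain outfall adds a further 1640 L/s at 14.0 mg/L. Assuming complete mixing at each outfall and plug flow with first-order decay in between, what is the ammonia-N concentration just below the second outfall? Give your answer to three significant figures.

2.53 mg/L

Mass balance: C = (8390·0.2300 + 201.0·8.690) / 8591 = 3676/8591 = 0.4279 mg/L; combined flow 8591 L/s.
Travel time t = 28·1000 / 0.84 = 33330 s = 9.259 h.
Half-life 26.9 h → k = ln 2 / 26.9 = 0.02577 h⁻¹ = 0.6184 d⁻¹.
First-order decay: C = 0.4279·exp(−k·t) = 0.4279·0.7877 = 0.3371 mg/L.
Second outfall: C = (8591·0.3371 + 1640·14.00)/10230 = 2.527 mg/L.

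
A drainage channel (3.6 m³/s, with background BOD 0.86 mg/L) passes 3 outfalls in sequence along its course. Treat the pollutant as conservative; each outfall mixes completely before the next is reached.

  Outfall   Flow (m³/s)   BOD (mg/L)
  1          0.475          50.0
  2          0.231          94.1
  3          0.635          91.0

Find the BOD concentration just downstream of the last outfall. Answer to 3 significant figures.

After outfall 1: Q = 3.600 + 0.4750 = 4.075 m³/s; C = (3.600·0.8600 + 0.4750·50.00)/4.075 = 6.588 mg/L.
After outfall 2: Q = 4.075 + 0.2310 = 4.306 m³/s; C = (4.075·6.588 + 0.2310·94.10)/4.306 = 11.28 mg/L.
After outfall 3: Q = 4.306 + 0.6350 = 4.941 m³/s; C = (4.306·11.28 + 0.6350·91.00)/4.941 = 21.53 mg/L.

21.5 mg/L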